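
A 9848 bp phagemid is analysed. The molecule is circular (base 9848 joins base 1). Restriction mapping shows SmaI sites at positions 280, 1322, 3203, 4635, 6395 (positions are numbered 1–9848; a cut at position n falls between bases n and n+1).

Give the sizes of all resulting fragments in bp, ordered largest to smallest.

Circular molecule, 5 cuts → 5 fragments:
  1322 − 280 = 1042 bp
  3203 − 1322 = 1881 bp
  4635 − 3203 = 1432 bp
  6395 − 4635 = 1760 bp
  wrap: 9848 − 6395 + 280 = 3733 bp
Sorted largest to smallest: 3733, 1881, 1760, 1432, 1042 bp.

3733, 1881, 1760, 1432, 1042 bp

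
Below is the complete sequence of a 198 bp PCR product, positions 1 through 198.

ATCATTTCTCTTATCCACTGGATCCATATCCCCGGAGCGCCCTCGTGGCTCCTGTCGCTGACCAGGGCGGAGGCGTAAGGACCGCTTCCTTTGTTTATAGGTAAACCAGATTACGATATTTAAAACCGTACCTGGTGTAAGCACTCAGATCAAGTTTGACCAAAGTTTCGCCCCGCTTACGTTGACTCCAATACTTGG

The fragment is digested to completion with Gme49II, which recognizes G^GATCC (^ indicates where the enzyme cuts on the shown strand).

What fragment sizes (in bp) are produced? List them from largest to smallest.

The Gme49II site (GGATCC) starts at position 20.
Gme49II cuts after the first base of each site, so after position 20.
Linear molecule, 1 cut → 2 fragments:
  1–20 → 20 bp
  21–198 → 178 bp
Sorted largest to smallest: 178, 20 bp.

178, 20 bp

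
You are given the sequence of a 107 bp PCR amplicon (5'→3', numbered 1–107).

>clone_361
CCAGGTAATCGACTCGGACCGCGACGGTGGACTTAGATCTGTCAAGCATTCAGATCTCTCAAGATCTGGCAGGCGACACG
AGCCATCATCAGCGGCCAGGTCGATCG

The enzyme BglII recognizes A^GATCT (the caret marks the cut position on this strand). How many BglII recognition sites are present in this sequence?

AGATCT occurs starting at positions 35, 52, 62.
BglII cuts at 3 sites.

3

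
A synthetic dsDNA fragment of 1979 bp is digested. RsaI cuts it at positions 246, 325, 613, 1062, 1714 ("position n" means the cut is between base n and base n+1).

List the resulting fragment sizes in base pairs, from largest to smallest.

652, 449, 288, 265, 246, 79 bp

Linear molecule, 5 cuts → 6 fragments:
  246 − 0 = 246 bp
  325 − 246 = 79 bp
  613 − 325 = 288 bp
  1062 − 613 = 449 bp
  1714 − 1062 = 652 bp
  1979 − 1714 = 265 bp
Sorted largest to smallest: 652, 449, 288, 265, 246, 79 bp.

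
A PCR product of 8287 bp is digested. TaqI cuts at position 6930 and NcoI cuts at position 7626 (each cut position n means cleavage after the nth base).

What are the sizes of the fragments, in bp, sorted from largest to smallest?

6930, 696, 661 bp

Combined cut positions (sorted): 6930, 7626.
Linear molecule, 2 cuts → 3 fragments:
  6930 − 0 = 6930 bp
  7626 − 6930 = 696 bp
  8287 − 7626 = 661 bp
Sorted largest to smallest: 6930, 696, 661 bp.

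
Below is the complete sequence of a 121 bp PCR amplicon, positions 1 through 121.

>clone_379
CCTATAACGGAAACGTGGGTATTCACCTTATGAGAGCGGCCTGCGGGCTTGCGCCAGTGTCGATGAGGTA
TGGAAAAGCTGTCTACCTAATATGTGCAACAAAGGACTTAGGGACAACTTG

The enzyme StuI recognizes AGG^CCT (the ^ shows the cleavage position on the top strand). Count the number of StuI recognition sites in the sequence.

0

No occurrence of AGGCCT is present in the sequence.
StuI does not cut: 0 sites.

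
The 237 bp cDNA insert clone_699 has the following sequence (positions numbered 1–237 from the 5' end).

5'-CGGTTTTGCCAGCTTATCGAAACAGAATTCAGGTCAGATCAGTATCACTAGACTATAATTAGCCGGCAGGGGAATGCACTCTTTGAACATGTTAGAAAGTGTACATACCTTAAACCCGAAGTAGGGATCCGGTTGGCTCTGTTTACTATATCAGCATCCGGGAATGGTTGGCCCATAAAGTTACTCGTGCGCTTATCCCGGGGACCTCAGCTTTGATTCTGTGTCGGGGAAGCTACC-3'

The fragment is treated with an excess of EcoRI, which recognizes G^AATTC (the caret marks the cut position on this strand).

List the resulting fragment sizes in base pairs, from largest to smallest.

The EcoRI site (GAATTC) starts at position 25.
EcoRI cuts after the first base of each site, so after position 25.
Linear molecule, 1 cut → 2 fragments:
  1–25 → 25 bp
  26–237 → 212 bp
Sorted largest to smallest: 212, 25 bp.

212, 25 bp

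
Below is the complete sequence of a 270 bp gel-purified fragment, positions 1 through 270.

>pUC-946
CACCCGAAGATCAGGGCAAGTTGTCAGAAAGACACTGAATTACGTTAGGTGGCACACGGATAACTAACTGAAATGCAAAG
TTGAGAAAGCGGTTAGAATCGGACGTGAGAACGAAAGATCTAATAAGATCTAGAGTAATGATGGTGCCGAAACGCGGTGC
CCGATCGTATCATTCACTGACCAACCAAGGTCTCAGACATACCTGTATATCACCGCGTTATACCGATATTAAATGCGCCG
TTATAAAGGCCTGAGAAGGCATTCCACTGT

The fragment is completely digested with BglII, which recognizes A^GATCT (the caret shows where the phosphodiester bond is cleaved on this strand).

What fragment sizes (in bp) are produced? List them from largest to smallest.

BglII sites (AGATCT) start at positions 116, 126.
BglII cuts after the first base of each site, so after positions 116, 126.
Linear molecule, 2 cuts → 3 fragments:
  1–116 → 116 bp
  117–126 → 10 bp
  127–270 → 144 bp
Sorted largest to smallest: 144, 116, 10 bp.

144, 116, 10 bp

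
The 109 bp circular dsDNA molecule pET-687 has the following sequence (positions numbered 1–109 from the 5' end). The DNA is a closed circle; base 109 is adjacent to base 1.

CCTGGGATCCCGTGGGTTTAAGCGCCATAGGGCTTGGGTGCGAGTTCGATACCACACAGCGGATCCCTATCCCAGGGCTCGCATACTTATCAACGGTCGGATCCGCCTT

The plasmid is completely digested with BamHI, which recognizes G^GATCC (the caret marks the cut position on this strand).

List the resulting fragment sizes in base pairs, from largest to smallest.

BamHI sites (GGATCC) start at positions 5, 61, 99.
BamHI cuts after the first base of each site, so after positions 5, 61, 99.
Circular molecule, 3 cuts → 3 fragments:
  6–61 → 56 bp
  62–99 → 38 bp
  100–109 then 1–5 → 10 + 5 = 15 bp
Sorted largest to smallest: 56, 38, 15 bp.

56, 38, 15 bp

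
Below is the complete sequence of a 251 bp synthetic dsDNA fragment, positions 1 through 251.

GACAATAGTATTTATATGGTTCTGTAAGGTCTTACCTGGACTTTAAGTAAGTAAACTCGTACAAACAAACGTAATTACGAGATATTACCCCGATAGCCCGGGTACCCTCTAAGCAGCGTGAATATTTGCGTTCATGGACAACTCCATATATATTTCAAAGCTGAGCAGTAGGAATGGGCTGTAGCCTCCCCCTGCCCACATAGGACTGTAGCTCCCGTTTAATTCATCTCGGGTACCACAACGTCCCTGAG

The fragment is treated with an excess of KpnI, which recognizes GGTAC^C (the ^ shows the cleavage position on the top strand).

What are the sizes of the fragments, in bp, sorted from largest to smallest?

131, 105, 15 bp

KpnI sites (GGTACC) start at positions 101, 232.
KpnI cuts after base 5 of each site (before the last base), so after positions 105, 236.
Linear molecule, 2 cuts → 3 fragments:
  1–105 → 105 bp
  106–236 → 131 bp
  237–251 → 15 bp
Sorted largest to smallest: 131, 105, 15 bp.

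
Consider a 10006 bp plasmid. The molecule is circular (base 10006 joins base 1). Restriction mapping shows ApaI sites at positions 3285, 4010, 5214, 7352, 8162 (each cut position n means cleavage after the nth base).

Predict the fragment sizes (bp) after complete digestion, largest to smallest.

5129, 2138, 1204, 810, 725 bp

Circular molecule, 5 cuts → 5 fragments:
  4010 − 3285 = 725 bp
  5214 − 4010 = 1204 bp
  7352 − 5214 = 2138 bp
  8162 − 7352 = 810 bp
  wrap: 10006 − 8162 + 3285 = 5129 bp
Sorted largest to smallest: 5129, 2138, 1204, 810, 725 bp.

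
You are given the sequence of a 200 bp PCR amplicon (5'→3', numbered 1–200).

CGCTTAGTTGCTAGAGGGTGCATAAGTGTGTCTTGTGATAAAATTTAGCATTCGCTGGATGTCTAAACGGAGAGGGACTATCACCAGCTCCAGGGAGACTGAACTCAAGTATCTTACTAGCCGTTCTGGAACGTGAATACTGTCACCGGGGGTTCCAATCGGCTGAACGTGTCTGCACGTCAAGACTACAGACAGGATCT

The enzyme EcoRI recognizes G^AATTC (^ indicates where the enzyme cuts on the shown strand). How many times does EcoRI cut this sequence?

0

No occurrence of GAATTC is present in the sequence.
EcoRI does not cut: 0 sites.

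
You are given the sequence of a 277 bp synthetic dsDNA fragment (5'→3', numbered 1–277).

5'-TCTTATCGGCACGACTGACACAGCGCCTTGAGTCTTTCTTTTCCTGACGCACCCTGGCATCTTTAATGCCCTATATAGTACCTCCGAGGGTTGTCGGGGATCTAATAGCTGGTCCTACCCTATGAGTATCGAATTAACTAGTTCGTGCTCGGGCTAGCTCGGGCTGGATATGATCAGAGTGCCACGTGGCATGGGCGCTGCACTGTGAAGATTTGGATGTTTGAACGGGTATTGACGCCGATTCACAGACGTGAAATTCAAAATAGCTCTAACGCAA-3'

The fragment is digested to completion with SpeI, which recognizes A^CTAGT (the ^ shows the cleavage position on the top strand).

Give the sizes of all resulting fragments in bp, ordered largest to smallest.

140, 137 bp

The SpeI site (ACTAGT) starts at position 137.
SpeI cuts after the first base of each site, so after position 137.
Linear molecule, 1 cut → 2 fragments:
  1–137 → 137 bp
  138–277 → 140 bp
Sorted largest to smallest: 140, 137 bp.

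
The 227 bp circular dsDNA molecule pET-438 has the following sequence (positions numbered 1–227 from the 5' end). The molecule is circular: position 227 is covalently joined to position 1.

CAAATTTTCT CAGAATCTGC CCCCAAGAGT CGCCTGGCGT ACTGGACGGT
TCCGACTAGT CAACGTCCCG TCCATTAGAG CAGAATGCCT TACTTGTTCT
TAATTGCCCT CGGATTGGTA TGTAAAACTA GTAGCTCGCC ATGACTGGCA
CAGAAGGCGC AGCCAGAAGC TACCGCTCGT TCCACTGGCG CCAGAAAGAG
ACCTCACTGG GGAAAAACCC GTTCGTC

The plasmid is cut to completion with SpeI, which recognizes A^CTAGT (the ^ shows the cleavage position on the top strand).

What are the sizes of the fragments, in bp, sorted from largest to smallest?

155, 72 bp

SpeI sites (ACTAGT) start at positions 55, 127.
SpeI cuts after the first base of each site, so after positions 55, 127.
Circular molecule, 2 cuts → 2 fragments:
  56–127 → 72 bp
  128–227 then 1–55 → 100 + 55 = 155 bp
Sorted largest to smallest: 155, 72 bp.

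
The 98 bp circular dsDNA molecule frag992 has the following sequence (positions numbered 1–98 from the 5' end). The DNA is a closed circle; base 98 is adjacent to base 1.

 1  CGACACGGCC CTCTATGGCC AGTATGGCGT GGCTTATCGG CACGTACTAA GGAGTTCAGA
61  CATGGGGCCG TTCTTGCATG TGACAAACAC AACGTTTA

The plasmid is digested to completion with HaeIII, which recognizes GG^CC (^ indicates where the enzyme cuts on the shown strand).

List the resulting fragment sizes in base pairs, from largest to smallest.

49, 39, 10 bp

HaeIII sites (GGCC) start at positions 7, 17, 66.
HaeIII cuts after base 2 of each site, so after positions 8, 18, 67.
Circular molecule, 3 cuts → 3 fragments:
  9–18 → 10 bp
  19–67 → 49 bp
  68–98 then 1–8 → 31 + 8 = 39 bp
Sorted largest to smallest: 49, 39, 10 bp.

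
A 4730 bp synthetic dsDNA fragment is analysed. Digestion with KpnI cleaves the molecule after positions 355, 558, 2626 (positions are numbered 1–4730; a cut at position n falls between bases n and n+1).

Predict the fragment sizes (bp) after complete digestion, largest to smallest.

2104, 2068, 355, 203 bp

Linear molecule, 3 cuts → 4 fragments:
  355 − 0 = 355 bp
  558 − 355 = 203 bp
  2626 − 558 = 2068 bp
  4730 − 2626 = 2104 bp
Sorted largest to smallest: 2104, 2068, 355, 203 bp.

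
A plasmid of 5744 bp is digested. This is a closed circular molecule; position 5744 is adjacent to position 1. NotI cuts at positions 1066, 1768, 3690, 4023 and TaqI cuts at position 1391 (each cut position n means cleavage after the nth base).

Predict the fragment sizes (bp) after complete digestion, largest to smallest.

2787, 1922, 377, 333, 325 bp

Combined cut positions (sorted): 1066, 1391, 1768, 3690, 4023.
Circular molecule, 5 cuts → 5 fragments:
  1391 − 1066 = 325 bp
  1768 − 1391 = 377 bp
  3690 − 1768 = 1922 bp
  4023 − 3690 = 333 bp
  wrap: 5744 − 4023 + 1066 = 2787 bp
Sorted largest to smallest: 2787, 1922, 377, 333, 325 bp.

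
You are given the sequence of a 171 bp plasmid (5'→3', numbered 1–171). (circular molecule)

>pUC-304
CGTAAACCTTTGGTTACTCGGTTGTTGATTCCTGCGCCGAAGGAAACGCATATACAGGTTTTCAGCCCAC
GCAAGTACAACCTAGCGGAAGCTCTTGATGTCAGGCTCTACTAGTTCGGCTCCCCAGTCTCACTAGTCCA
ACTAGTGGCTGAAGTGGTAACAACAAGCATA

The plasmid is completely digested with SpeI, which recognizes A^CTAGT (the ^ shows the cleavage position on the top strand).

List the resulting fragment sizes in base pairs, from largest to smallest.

SpeI sites (ACTAGT) start at positions 110, 132, 141.
SpeI cuts after the first base of each site, so after positions 110, 132, 141.
Circular molecule, 3 cuts → 3 fragments:
  111–132 → 22 bp
  133–141 → 9 bp
  142–171 then 1–110 → 30 + 110 = 140 bp
Sorted largest to smallest: 140, 22, 9 bp.

140, 22, 9 bp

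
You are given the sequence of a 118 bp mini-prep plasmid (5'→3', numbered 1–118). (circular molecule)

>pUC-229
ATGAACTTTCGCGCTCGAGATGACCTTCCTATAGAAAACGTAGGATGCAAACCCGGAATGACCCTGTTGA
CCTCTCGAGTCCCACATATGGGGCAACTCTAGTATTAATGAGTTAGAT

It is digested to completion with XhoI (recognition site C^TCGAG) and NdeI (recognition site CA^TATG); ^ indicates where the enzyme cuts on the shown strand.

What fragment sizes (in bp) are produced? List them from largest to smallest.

XhoI sites (CTCGAG) start at positions 14, 74.
XhoI cuts after the first base of each site, so after positions 14, 74.
The NdeI site (CATATG) starts at position 85.
NdeI cuts after base 2 of each site, so after position 86.
Combined cut positions: 14, 74, 86.
Circular molecule, 3 cuts → 3 fragments:
  15–74 → 60 bp
  75–86 → 12 bp
  87–118 then 1–14 → 32 + 14 = 46 bp
Sorted largest to smallest: 60, 46, 12 bp.

60, 46, 12 bp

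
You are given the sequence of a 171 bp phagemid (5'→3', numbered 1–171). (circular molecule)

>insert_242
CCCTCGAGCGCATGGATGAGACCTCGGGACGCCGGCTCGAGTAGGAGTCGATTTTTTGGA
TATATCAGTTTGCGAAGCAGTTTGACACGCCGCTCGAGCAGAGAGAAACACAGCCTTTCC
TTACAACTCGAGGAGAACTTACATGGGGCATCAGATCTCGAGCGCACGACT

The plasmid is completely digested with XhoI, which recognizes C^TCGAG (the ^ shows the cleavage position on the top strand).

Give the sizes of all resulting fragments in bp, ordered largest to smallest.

XhoI sites (CTCGAG) start at positions 3, 36, 93, 127, 157.
XhoI cuts after the first base of each site, so after positions 3, 36, 93, 127, 157.
Circular molecule, 5 cuts → 5 fragments:
  4–36 → 33 bp
  37–93 → 57 bp
  94–127 → 34 bp
  128–157 → 30 bp
  158–171 then 1–3 → 14 + 3 = 17 bp
Sorted largest to smallest: 57, 34, 33, 30, 17 bp.

57, 34, 33, 30, 17 bp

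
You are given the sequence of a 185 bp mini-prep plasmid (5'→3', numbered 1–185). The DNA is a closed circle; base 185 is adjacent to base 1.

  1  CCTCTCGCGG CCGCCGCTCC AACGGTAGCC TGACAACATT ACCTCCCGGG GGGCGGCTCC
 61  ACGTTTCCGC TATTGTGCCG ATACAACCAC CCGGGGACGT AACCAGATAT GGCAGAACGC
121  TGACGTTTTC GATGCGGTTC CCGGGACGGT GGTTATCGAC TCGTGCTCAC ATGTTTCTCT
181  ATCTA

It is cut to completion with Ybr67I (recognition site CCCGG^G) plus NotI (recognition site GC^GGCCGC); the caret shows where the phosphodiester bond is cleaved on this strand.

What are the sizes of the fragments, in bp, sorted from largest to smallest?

Ybr67I sites (CCCGGG) start at positions 45, 90, 140.
Ybr67I cuts after base 5 of each site (before the last base), so after positions 49, 94, 144.
The NotI site (GCGGCCGC) starts at position 7.
NotI cuts after base 2 of each site, so after position 8.
Combined cut positions: 8, 49, 94, 144.
Circular molecule, 4 cuts → 4 fragments:
  9–49 → 41 bp
  50–94 → 45 bp
  95–144 → 50 bp
  145–185 then 1–8 → 41 + 8 = 49 bp
Sorted largest to smallest: 50, 49, 45, 41 bp.

50, 49, 45, 41 bp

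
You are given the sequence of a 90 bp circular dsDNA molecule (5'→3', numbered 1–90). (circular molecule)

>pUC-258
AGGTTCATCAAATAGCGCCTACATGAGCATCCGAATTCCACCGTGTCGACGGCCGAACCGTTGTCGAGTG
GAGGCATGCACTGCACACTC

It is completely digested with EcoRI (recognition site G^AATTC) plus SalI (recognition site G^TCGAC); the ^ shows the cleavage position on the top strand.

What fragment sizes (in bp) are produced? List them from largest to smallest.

The EcoRI site (GAATTC) starts at position 33.
EcoRI cuts after the first base of each site, so after position 33.
The SalI site (GTCGAC) starts at position 45.
SalI cuts after the first base of each site, so after position 45.
Combined cut positions: 33, 45.
Circular molecule, 2 cuts → 2 fragments:
  34–45 → 12 bp
  46–90 then 1–33 → 45 + 33 = 78 bp
Sorted largest to smallest: 78, 12 bp.

78, 12 bp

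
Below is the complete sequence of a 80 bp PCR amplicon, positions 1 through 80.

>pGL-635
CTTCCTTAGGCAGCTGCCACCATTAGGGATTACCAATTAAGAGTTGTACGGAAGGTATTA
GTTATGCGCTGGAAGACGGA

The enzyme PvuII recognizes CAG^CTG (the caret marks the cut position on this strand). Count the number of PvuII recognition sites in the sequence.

CAGCTG occurs starting at position 11.
PvuII cuts at 1 site.

1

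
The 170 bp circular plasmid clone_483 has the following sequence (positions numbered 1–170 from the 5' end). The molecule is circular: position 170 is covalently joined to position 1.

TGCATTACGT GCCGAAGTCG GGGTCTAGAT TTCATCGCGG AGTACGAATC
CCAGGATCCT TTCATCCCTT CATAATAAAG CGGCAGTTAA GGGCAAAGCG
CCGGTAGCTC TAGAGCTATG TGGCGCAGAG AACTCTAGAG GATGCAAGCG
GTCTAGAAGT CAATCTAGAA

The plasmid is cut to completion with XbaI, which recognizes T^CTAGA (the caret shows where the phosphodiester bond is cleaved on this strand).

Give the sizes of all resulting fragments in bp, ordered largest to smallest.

XbaI sites (TCTAGA) start at positions 24, 109, 134, 152, 164.
XbaI cuts after the first base of each site, so after positions 24, 109, 134, 152, 164.
Circular molecule, 5 cuts → 5 fragments:
  25–109 → 85 bp
  110–134 → 25 bp
  135–152 → 18 bp
  153–164 → 12 bp
  165–170 then 1–24 → 6 + 24 = 30 bp
Sorted largest to smallest: 85, 30, 25, 18, 12 bp.

85, 30, 25, 18, 12 bp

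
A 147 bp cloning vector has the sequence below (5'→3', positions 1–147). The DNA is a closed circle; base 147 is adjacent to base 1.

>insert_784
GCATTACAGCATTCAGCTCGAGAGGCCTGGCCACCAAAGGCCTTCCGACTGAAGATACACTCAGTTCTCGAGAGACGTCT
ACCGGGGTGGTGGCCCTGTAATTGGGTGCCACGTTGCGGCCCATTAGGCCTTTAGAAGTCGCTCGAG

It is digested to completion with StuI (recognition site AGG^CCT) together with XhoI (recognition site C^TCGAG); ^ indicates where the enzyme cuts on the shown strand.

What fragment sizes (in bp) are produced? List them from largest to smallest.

61, 27, 22, 15, 14, 8 bp

StuI sites (AGGCCT) start at positions 23, 38, 126.
StuI cuts after base 3 of each site, so after positions 25, 40, 128.
XhoI sites (CTCGAG) start at positions 17, 67, 142.
XhoI cuts after the first base of each site, so after positions 17, 67, 142.
Combined cut positions: 17, 25, 40, 67, 128, 142.
Circular molecule, 6 cuts → 6 fragments:
  18–25 → 8 bp
  26–40 → 15 bp
  41–67 → 27 bp
  68–128 → 61 bp
  129–142 → 14 bp
  143–147 then 1–17 → 5 + 17 = 22 bp
Sorted largest to smallest: 61, 27, 22, 15, 14, 8 bp.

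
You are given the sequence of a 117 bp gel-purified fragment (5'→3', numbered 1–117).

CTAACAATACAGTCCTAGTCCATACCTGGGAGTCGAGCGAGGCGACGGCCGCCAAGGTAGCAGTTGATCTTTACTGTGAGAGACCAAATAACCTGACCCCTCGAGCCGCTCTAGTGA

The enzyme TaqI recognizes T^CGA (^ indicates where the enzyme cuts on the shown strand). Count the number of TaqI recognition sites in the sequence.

2

TCGA occurs starting at positions 33, 101.
TaqI cuts at 2 sites.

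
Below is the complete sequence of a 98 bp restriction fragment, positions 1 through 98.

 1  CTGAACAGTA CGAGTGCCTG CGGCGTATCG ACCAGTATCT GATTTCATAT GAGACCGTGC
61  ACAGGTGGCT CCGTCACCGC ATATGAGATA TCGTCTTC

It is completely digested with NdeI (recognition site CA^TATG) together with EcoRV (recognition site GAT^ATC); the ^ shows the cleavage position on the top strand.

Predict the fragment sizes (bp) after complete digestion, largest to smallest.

47, 34, 9, 8 bp

NdeI sites (CATATG) start at positions 46, 80.
NdeI cuts after base 2 of each site, so after positions 47, 81.
The EcoRV site (GATATC) starts at position 87.
EcoRV cuts after base 3 of each site, so after position 89.
Combined cut positions: 47, 81, 89.
Linear molecule, 3 cuts → 4 fragments:
  1–47 → 47 bp
  48–81 → 34 bp
  82–89 → 8 bp
  90–98 → 9 bp
Sorted largest to smallest: 47, 34, 9, 8 bp.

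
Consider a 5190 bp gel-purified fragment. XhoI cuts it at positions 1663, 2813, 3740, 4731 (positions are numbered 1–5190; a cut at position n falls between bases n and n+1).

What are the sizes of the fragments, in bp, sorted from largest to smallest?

Linear molecule, 4 cuts → 5 fragments:
  1663 − 0 = 1663 bp
  2813 − 1663 = 1150 bp
  3740 − 2813 = 927 bp
  4731 − 3740 = 991 bp
  5190 − 4731 = 459 bp
Sorted largest to smallest: 1663, 1150, 991, 927, 459 bp.

1663, 1150, 991, 927, 459 bp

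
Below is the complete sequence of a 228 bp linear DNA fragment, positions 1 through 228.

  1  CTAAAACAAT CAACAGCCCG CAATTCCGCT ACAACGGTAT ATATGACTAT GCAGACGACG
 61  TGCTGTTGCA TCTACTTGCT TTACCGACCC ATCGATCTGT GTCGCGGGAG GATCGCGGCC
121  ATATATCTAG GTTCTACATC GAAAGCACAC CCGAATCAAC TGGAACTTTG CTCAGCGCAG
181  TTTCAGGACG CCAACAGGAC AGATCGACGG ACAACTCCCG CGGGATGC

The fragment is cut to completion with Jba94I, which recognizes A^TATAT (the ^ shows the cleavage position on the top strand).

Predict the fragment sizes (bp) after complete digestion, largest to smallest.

107, 82, 39 bp

Jba94I sites (ATATAT) start at positions 39, 121.
Jba94I cuts after the first base of each site, so after positions 39, 121.
Linear molecule, 2 cuts → 3 fragments:
  1–39 → 39 bp
  40–121 → 82 bp
  122–228 → 107 bp
Sorted largest to smallest: 107, 82, 39 bp.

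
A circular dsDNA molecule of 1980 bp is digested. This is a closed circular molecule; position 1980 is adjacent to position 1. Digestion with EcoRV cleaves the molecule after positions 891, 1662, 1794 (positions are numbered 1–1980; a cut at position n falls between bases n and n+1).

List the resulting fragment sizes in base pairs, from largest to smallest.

Circular molecule, 3 cuts → 3 fragments:
  1662 − 891 = 771 bp
  1794 − 1662 = 132 bp
  wrap: 1980 − 1794 + 891 = 1077 bp
Sorted largest to smallest: 1077, 771, 132 bp.

1077, 771, 132 bp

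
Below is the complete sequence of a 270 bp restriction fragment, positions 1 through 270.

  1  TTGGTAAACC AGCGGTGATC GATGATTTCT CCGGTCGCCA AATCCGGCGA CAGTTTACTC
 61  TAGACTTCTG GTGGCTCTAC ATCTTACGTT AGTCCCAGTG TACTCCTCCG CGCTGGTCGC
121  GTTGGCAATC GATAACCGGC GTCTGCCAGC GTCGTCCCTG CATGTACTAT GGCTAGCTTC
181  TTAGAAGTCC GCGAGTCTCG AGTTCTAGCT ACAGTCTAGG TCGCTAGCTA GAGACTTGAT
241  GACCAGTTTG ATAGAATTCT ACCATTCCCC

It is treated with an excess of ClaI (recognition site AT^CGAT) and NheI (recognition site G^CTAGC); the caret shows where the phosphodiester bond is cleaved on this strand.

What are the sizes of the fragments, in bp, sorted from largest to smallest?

110, 51, 47, 43, 19 bp

ClaI sites (ATCGAT) start at positions 18, 128.
ClaI cuts after base 2 of each site, so after positions 19, 129.
NheI sites (GCTAGC) start at positions 172, 223.
NheI cuts after the first base of each site, so after positions 172, 223.
Combined cut positions: 19, 129, 172, 223.
Linear molecule, 4 cuts → 5 fragments:
  1–19 → 19 bp
  20–129 → 110 bp
  130–172 → 43 bp
  173–223 → 51 bp
  224–270 → 47 bp
Sorted largest to smallest: 110, 51, 47, 43, 19 bp.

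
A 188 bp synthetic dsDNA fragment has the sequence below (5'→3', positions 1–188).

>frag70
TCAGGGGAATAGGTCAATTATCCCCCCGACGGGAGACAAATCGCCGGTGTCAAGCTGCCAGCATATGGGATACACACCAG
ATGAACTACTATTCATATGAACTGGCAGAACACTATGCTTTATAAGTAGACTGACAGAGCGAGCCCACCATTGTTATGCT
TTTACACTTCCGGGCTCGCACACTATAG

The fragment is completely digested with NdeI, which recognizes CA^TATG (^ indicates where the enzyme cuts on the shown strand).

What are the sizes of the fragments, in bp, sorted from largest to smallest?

NdeI sites (CATATG) start at positions 62, 94.
NdeI cuts after base 2 of each site, so after positions 63, 95.
Linear molecule, 2 cuts → 3 fragments:
  1–63 → 63 bp
  64–95 → 32 bp
  96–188 → 93 bp
Sorted largest to smallest: 93, 63, 32 bp.

93, 63, 32 bp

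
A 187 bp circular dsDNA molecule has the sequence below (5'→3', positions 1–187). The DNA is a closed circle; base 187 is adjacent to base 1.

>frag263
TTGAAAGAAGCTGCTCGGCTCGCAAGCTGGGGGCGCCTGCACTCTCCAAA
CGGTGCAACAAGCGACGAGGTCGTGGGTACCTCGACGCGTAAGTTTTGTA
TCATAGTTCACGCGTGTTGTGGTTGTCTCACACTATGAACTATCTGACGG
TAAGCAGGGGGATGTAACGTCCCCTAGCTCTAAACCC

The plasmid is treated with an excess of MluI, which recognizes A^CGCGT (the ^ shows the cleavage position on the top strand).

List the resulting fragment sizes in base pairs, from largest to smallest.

162, 25 bp

MluI sites (ACGCGT) start at positions 85, 110.
MluI cuts after the first base of each site, so after positions 85, 110.
Circular molecule, 2 cuts → 2 fragments:
  86–110 → 25 bp
  111–187 then 1–85 → 77 + 85 = 162 bp
Sorted largest to smallest: 162, 25 bp.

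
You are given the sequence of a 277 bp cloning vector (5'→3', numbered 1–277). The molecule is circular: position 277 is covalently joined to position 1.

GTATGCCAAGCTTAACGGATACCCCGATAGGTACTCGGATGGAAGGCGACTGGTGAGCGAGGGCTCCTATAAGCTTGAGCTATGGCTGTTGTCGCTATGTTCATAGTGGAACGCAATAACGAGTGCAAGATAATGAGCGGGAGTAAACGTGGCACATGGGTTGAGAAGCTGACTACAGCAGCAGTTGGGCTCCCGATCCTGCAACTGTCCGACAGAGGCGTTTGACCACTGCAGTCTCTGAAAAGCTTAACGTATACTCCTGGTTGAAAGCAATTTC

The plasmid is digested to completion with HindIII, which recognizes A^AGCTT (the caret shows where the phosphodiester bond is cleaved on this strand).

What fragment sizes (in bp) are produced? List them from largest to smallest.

HindIII sites (AAGCTT) start at positions 8, 71, 243.
HindIII cuts after the first base of each site, so after positions 8, 71, 243.
Circular molecule, 3 cuts → 3 fragments:
  9–71 → 63 bp
  72–243 → 172 bp
  244–277 then 1–8 → 34 + 8 = 42 bp
Sorted largest to smallest: 172, 63, 42 bp.

172, 63, 42 bp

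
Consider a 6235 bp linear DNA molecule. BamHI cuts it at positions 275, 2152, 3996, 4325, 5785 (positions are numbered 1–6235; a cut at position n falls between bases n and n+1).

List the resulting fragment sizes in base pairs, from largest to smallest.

1877, 1844, 1460, 450, 329, 275 bp

Linear molecule, 5 cuts → 6 fragments:
  275 − 0 = 275 bp
  2152 − 275 = 1877 bp
  3996 − 2152 = 1844 bp
  4325 − 3996 = 329 bp
  5785 − 4325 = 1460 bp
  6235 − 5785 = 450 bp
Sorted largest to smallest: 1877, 1844, 1460, 450, 329, 275 bp.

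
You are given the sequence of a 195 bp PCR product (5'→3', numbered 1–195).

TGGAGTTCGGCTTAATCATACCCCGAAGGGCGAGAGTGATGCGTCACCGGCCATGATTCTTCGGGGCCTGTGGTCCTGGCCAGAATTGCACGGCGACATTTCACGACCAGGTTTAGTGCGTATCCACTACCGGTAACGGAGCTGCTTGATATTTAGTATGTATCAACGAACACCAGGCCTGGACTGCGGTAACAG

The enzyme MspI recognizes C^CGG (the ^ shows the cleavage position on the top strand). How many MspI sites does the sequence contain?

CCGG occurs starting at positions 47, 130.
MspI cuts at 2 sites.

2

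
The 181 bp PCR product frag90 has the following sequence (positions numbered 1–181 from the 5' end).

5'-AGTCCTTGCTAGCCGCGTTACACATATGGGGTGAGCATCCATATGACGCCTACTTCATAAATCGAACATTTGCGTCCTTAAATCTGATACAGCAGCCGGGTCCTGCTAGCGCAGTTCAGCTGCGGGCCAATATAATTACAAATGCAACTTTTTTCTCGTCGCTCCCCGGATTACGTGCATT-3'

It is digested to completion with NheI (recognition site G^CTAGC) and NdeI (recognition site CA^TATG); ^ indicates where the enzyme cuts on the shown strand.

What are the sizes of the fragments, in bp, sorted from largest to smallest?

NheI sites (GCTAGC) start at positions 8, 105.
NheI cuts after the first base of each site, so after positions 8, 105.
NdeI sites (CATATG) start at positions 23, 40.
NdeI cuts after base 2 of each site, so after positions 24, 41.
Combined cut positions: 8, 24, 41, 105.
Linear molecule, 4 cuts → 5 fragments:
  1–8 → 8 bp
  9–24 → 16 bp
  25–41 → 17 bp
  42–105 → 64 bp
  106–181 → 76 bp
Sorted largest to smallest: 76, 64, 17, 16, 8 bp.

76, 64, 17, 16, 8 bp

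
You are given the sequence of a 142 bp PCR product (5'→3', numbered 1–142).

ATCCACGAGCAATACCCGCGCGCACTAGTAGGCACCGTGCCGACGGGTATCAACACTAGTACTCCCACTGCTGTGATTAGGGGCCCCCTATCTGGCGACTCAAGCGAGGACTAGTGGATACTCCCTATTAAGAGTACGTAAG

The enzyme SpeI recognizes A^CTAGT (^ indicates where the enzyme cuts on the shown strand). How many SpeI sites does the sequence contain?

ACTAGT occurs starting at positions 24, 55, 110.
SpeI cuts at 3 sites.

3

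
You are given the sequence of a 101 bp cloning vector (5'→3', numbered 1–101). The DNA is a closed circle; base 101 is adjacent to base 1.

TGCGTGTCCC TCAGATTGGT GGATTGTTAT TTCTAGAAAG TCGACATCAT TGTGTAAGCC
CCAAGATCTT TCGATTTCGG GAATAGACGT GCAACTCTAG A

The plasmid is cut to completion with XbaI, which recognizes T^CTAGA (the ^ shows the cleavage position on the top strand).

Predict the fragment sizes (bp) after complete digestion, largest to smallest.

XbaI sites (TCTAGA) start at positions 32, 96.
XbaI cuts after the first base of each site, so after positions 32, 96.
Circular molecule, 2 cuts → 2 fragments:
  33–96 → 64 bp
  97–101 then 1–32 → 5 + 32 = 37 bp
Sorted largest to smallest: 64, 37 bp.

64, 37 bp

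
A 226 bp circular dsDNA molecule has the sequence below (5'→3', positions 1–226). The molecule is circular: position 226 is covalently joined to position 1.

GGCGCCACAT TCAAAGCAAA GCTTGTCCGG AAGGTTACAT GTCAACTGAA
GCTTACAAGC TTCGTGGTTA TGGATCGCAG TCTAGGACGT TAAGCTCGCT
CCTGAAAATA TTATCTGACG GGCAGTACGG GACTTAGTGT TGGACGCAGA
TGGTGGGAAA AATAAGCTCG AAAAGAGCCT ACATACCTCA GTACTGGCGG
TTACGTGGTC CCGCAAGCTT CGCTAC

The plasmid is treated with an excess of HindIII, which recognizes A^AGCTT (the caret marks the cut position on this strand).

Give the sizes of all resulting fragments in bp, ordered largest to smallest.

158, 30, 30, 8 bp

HindIII sites (AAGCTT) start at positions 19, 49, 57, 215.
HindIII cuts after the first base of each site, so after positions 19, 49, 57, 215.
Circular molecule, 4 cuts → 4 fragments:
  20–49 → 30 bp
  50–57 → 8 bp
  58–215 → 158 bp
  216–226 then 1–19 → 11 + 19 = 30 bp
Sorted largest to smallest: 158, 30, 30, 8 bp.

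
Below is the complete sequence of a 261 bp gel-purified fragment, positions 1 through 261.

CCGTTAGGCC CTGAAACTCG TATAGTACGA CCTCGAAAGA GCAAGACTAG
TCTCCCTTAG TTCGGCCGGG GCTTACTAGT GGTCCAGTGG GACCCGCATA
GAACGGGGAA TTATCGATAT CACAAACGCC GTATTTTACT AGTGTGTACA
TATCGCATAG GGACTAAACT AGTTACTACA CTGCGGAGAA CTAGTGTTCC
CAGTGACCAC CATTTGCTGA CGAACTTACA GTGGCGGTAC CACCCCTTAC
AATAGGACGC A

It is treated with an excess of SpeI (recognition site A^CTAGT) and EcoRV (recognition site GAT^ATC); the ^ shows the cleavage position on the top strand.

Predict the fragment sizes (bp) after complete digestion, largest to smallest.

71, 46, 43, 30, 29, 22, 20 bp

SpeI sites (ACTAGT) start at positions 46, 75, 138, 168, 190.
SpeI cuts after the first base of each site, so after positions 46, 75, 138, 168, 190.
The EcoRV site (GATATC) starts at position 116.
EcoRV cuts after base 3 of each site, so after position 118.
Combined cut positions: 46, 75, 118, 138, 168, 190.
Linear molecule, 6 cuts → 7 fragments:
  1–46 → 46 bp
  47–75 → 29 bp
  76–118 → 43 bp
  119–138 → 20 bp
  139–168 → 30 bp
  169–190 → 22 bp
  191–261 → 71 bp
Sorted largest to smallest: 71, 46, 43, 30, 29, 22, 20 bp.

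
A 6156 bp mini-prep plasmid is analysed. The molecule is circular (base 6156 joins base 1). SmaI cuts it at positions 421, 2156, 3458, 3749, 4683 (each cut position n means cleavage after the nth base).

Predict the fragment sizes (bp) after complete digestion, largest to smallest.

Circular molecule, 5 cuts → 5 fragments:
  2156 − 421 = 1735 bp
  3458 − 2156 = 1302 bp
  3749 − 3458 = 291 bp
  4683 − 3749 = 934 bp
  wrap: 6156 − 4683 + 421 = 1894 bp
Sorted largest to smallest: 1894, 1735, 1302, 934, 291 bp.

1894, 1735, 1302, 934, 291 bp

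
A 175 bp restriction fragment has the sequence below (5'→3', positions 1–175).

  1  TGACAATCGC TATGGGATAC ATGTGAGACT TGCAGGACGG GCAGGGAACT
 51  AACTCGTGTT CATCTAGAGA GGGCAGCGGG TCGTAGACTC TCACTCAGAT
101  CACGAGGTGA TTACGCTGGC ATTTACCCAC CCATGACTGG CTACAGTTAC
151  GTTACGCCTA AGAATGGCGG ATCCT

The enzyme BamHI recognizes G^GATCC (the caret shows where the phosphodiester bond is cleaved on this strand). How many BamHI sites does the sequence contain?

GGATCC occurs starting at position 169.
BamHI cuts at 1 site.

1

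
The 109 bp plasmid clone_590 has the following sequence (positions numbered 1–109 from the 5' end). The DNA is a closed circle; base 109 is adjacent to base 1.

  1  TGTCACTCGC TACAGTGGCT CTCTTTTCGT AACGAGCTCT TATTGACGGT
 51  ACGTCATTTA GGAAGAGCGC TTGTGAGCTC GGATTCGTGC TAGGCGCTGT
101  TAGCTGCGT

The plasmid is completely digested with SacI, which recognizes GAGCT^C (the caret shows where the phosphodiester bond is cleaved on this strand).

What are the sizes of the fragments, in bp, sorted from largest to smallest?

SacI sites (GAGCTC) start at positions 34, 75.
SacI cuts after base 5 of each site (before the last base), so after positions 38, 79.
Circular molecule, 2 cuts → 2 fragments:
  39–79 → 41 bp
  80–109 then 1–38 → 30 + 38 = 68 bp
Sorted largest to smallest: 68, 41 bp.

68, 41 bp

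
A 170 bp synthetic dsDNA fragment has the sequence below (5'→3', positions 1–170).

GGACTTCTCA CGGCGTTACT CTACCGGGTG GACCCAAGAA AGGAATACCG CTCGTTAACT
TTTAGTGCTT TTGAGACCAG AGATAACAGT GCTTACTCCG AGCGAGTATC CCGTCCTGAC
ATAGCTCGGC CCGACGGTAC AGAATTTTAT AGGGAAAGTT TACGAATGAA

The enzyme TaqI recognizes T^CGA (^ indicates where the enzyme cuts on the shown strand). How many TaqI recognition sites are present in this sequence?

0

No occurrence of TCGA is present in the sequence.
TaqI does not cut: 0 sites.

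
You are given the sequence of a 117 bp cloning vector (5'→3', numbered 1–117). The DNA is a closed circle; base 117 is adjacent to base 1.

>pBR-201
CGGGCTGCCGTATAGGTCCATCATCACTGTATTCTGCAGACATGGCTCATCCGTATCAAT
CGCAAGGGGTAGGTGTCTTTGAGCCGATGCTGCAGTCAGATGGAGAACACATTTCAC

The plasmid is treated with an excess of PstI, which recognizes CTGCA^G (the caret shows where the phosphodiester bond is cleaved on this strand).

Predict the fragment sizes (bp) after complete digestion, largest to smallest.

PstI sites (CTGCAG) start at positions 34, 90.
PstI cuts after base 5 of each site (before the last base), so after positions 38, 94.
Circular molecule, 2 cuts → 2 fragments:
  39–94 → 56 bp
  95–117 then 1–38 → 23 + 38 = 61 bp
Sorted largest to smallest: 61, 56 bp.

61, 56 bp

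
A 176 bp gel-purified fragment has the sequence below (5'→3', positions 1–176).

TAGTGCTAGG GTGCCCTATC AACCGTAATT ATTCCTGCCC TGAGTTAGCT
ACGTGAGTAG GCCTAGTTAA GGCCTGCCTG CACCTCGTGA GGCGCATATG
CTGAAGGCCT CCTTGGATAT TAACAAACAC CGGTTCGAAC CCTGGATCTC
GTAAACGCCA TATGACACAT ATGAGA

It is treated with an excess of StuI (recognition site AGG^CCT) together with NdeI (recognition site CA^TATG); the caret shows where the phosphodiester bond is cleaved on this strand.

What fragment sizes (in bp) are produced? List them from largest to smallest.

StuI sites (AGGCCT) start at positions 59, 70, 105.
StuI cuts after base 3 of each site, so after positions 61, 72, 107.
NdeI sites (CATATG) start at positions 95, 159, 168.
NdeI cuts after base 2 of each site, so after positions 96, 160, 169.
Combined cut positions: 61, 72, 96, 107, 160, 169.
Linear molecule, 6 cuts → 7 fragments:
  1–61 → 61 bp
  62–72 → 11 bp
  73–96 → 24 bp
  97–107 → 11 bp
  108–160 → 53 bp
  161–169 → 9 bp
  170–176 → 7 bp
Sorted largest to smallest: 61, 53, 24, 11, 11, 9, 7 bp.

61, 53, 24, 11, 11, 9, 7 bp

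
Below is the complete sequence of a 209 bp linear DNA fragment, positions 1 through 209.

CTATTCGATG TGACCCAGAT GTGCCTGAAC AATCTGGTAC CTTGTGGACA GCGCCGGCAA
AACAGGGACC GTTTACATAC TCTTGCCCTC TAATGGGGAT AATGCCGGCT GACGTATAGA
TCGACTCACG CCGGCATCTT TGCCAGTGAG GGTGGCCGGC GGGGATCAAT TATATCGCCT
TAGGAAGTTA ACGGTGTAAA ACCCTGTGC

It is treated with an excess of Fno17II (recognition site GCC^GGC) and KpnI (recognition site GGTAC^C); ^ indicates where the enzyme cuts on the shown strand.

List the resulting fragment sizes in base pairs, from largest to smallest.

Fno17II sites (GCCGGC) start at positions 53, 104, 130, 155.
Fno17II cuts after base 3 of each site, so after positions 55, 106, 132, 157.
The KpnI site (GGTACC) starts at position 36.
KpnI cuts after base 5 of each site (before the last base), so after position 40.
Combined cut positions: 40, 55, 106, 132, 157.
Linear molecule, 5 cuts → 6 fragments:
  1–40 → 40 bp
  41–55 → 15 bp
  56–106 → 51 bp
  107–132 → 26 bp
  133–157 → 25 bp
  158–209 → 52 bp
Sorted largest to smallest: 52, 51, 40, 26, 25, 15 bp.

52, 51, 40, 26, 25, 15 bp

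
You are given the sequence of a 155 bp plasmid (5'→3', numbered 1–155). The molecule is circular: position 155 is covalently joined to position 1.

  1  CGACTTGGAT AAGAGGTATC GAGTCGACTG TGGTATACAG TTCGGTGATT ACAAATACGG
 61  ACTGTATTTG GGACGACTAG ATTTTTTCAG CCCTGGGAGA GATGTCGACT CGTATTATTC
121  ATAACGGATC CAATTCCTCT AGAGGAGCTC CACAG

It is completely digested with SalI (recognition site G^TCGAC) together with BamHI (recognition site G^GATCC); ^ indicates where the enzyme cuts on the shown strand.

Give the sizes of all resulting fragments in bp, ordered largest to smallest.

SalI sites (GTCGAC) start at positions 23, 104.
SalI cuts after the first base of each site, so after positions 23, 104.
The BamHI site (GGATCC) starts at position 126.
BamHI cuts after the first base of each site, so after position 126.
Combined cut positions: 23, 104, 126.
Circular molecule, 3 cuts → 3 fragments:
  24–104 → 81 bp
  105–126 → 22 bp
  127–155 then 1–23 → 29 + 23 = 52 bp
Sorted largest to smallest: 81, 52, 22 bp.

81, 52, 22 bp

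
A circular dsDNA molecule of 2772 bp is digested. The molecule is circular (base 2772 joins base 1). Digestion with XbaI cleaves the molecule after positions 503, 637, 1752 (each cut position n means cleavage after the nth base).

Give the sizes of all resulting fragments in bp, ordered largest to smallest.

1523, 1115, 134 bp

Circular molecule, 3 cuts → 3 fragments:
  637 − 503 = 134 bp
  1752 − 637 = 1115 bp
  wrap: 2772 − 1752 + 503 = 1523 bp
Sorted largest to smallest: 1523, 1115, 134 bp.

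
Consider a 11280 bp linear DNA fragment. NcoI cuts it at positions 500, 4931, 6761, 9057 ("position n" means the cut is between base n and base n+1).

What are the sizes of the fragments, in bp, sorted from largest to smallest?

4431, 2296, 2223, 1830, 500 bp

Linear molecule, 4 cuts → 5 fragments:
  500 − 0 = 500 bp
  4931 − 500 = 4431 bp
  6761 − 4931 = 1830 bp
  9057 − 6761 = 2296 bp
  11280 − 9057 = 2223 bp
Sorted largest to smallest: 4431, 2296, 2223, 1830, 500 bp.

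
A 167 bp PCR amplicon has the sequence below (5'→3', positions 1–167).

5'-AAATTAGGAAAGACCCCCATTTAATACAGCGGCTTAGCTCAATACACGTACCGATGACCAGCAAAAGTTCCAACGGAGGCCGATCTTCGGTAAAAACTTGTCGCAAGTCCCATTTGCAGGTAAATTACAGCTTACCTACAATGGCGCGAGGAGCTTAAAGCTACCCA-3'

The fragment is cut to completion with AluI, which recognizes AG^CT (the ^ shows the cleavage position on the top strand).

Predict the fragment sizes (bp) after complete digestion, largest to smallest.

AluI sites (AGCT) start at positions 36, 129, 152, 159.
AluI cuts after base 2 of each site, so after positions 37, 130, 153, 160.
Linear molecule, 4 cuts → 5 fragments:
  1–37 → 37 bp
  38–130 → 93 bp
  131–153 → 23 bp
  154–160 → 7 bp
  161–167 → 7 bp
Sorted largest to smallest: 93, 37, 23, 7, 7 bp.

93, 37, 23, 7, 7 bp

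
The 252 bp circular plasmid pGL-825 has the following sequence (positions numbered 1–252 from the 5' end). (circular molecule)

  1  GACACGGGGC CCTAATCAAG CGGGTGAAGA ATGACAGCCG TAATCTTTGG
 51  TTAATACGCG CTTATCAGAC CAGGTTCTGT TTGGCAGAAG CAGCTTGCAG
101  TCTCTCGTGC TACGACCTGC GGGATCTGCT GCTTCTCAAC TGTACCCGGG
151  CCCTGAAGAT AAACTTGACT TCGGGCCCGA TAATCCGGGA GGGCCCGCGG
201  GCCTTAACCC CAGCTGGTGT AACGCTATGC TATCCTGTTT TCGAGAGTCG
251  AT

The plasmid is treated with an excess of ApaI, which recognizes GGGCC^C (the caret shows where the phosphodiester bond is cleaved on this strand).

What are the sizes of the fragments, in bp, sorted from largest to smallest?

ApaI sites (GGGCCC) start at positions 7, 148, 173, 191.
ApaI cuts after base 5 of each site (before the last base), so after positions 11, 152, 177, 195.
Circular molecule, 4 cuts → 4 fragments:
  12–152 → 141 bp
  153–177 → 25 bp
  178–195 → 18 bp
  196–252 then 1–11 → 57 + 11 = 68 bp
Sorted largest to smallest: 141, 68, 25, 18 bp.

141, 68, 25, 18 bp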